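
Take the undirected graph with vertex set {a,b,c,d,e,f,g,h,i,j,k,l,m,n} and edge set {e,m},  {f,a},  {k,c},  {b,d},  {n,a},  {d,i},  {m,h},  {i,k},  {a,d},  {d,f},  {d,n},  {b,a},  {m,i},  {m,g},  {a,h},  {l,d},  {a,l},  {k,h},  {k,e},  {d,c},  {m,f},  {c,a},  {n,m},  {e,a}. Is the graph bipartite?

No

a-d-n-a is an odd cycle (length 3), and a bipartite graph can contain only even cycles.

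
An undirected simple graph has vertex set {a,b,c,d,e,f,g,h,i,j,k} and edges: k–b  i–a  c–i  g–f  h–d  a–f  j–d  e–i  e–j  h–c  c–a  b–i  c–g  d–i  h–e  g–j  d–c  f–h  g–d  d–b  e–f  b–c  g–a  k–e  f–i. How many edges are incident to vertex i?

Neighbors of i: a, b, c, d, e, f.

6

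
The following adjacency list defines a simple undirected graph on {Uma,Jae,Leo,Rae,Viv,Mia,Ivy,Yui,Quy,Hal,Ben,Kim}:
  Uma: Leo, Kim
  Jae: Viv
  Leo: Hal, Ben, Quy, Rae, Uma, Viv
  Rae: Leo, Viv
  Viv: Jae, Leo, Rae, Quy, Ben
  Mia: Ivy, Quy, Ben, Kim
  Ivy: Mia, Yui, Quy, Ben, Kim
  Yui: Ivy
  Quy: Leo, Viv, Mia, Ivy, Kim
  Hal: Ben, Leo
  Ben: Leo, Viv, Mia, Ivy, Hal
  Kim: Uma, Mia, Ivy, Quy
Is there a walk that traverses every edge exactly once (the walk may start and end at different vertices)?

No

Degrees: Uma:2, Jae:1, Leo:6, Rae:2, Viv:5, Mia:4, Ivy:5, Yui:1, Quy:5, Hal:2, Ben:5, Kim:4
Odd-degree vertices: Jae, Viv, Ivy, Yui, Quy, Ben (6 total).
With 6 odd-degree vertices (more than two), no single trail can use every edge.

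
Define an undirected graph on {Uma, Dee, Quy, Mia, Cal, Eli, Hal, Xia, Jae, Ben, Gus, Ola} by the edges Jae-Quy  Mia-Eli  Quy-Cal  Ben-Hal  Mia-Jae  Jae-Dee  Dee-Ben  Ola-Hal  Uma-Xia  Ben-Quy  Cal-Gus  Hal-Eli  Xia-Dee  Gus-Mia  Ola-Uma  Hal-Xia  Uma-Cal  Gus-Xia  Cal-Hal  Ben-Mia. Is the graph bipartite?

Dee-Jae-Mia-Gus-Xia-Dee is an odd cycle (length 5), and a bipartite graph can contain only even cycles.

No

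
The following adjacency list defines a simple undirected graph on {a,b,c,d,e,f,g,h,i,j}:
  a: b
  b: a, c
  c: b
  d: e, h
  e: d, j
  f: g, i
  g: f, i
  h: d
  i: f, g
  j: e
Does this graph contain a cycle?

|V| = 10, |E| = 8, number of components = 3.
Since 8 > 10 - 3, a cycle must exist; for instance f-g-i-f.

Yes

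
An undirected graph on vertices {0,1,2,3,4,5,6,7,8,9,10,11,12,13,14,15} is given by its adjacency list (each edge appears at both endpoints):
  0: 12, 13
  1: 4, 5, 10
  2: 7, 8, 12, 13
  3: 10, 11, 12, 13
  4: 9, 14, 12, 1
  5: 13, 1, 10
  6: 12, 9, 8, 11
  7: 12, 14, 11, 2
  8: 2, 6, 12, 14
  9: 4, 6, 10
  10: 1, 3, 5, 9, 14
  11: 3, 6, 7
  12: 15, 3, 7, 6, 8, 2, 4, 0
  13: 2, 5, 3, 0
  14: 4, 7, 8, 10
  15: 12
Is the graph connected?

Yes

A breadth-first search from 0 visits 0, 12, 13, 3, 8, 7, 6, 15, 2, 4, 5, 10, 11, 14, 9, 1 — all 16 vertices — so the graph is connected.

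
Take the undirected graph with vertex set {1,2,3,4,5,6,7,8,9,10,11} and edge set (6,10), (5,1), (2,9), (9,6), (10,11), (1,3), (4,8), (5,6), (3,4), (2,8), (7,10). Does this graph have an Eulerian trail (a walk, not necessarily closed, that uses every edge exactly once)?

Degrees: 1:2, 2:2, 3:2, 4:2, 5:2, 6:3, 7:1, 8:2, 9:2, 10:3, 11:1
Odd-degree vertices: 6, 7, 10, 11 (4 total).
An Eulerian trail requires 0 or 2 odd-degree vertices; here there are 4.

No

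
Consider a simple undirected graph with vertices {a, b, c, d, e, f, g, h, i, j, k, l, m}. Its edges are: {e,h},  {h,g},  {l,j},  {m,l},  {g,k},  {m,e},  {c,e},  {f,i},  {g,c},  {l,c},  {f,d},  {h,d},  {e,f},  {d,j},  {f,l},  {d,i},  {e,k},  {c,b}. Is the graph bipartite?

f-i-d-f is an odd cycle (length 3), and a bipartite graph can contain only even cycles.

No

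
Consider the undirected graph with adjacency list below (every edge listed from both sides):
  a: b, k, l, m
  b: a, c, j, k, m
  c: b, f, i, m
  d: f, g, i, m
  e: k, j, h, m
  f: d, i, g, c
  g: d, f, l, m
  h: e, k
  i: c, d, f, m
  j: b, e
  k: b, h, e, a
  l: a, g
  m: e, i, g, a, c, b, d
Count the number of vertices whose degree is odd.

Degrees: a:4, b:5, c:4, d:4, e:4, f:4, g:4, h:2, i:4, j:2, k:4, l:2, m:7
Odd-degree vertices: b, m.

2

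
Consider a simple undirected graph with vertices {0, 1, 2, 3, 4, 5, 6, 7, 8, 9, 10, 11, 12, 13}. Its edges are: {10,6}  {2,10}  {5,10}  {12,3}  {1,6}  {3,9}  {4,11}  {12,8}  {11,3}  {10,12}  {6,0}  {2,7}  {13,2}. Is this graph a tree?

|V| = 14, |E| = 13.
Connected and |E| = |V| - 1, which characterizes a tree.

Yes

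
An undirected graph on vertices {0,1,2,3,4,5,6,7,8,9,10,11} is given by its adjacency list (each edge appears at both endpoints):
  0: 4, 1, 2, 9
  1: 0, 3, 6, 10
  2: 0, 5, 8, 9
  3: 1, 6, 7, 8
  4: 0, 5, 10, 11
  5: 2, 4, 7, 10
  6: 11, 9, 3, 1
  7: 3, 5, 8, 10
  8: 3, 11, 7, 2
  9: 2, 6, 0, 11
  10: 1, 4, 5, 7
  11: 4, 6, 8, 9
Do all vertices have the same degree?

Yes

Degrees: 0:4, 1:4, 2:4, 3:4, 4:4, 5:4, 6:4, 7:4, 8:4, 9:4, 10:4, 11:4
All degrees equal 4; the graph is regular.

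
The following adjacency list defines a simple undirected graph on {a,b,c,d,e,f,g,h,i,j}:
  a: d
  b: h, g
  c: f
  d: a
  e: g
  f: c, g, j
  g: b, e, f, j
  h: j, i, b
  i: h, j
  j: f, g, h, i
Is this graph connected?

No

Component: {a, d}
Component: {b, c, e, f, g, h, i, j}
There are 2 separate components, so the graph is not connected.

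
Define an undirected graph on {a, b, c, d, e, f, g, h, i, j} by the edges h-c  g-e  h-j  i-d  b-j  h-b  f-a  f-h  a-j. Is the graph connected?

Component: {d, i}
Component: {e, g}
Component: {a, b, c, f, h, j}
No edge joins these 3 groups, so the graph is disconnected.

No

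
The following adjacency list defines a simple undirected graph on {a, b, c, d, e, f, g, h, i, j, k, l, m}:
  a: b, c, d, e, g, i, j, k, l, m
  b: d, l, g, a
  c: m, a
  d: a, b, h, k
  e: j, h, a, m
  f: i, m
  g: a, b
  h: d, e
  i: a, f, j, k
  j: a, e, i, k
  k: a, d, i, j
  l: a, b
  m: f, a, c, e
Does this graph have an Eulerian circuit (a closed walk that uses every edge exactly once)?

Degrees: a:10, b:4, c:2, d:4, e:4, f:2, g:2, h:2, i:4, j:4, k:4, l:2, m:4
Every vertex has even degree and the edges form a single connected piece, so an Eulerian circuit exists.

Yes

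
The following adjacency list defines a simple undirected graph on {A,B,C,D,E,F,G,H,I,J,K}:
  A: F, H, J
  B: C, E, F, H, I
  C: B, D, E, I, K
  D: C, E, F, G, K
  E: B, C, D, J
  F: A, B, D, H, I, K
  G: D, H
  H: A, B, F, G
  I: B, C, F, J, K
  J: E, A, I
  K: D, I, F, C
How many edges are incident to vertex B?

5

Neighbors of B: C, E, F, H, I.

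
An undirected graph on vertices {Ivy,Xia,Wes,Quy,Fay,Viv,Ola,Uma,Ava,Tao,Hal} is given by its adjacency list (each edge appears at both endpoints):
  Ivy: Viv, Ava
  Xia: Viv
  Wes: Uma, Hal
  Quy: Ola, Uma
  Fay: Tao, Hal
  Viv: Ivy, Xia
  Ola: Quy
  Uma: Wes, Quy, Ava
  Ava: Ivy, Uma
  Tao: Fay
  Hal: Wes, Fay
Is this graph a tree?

|V| = 11, |E| = 10.
It is connected with exactly 10 edges, hence acyclic — it is a tree.

Yes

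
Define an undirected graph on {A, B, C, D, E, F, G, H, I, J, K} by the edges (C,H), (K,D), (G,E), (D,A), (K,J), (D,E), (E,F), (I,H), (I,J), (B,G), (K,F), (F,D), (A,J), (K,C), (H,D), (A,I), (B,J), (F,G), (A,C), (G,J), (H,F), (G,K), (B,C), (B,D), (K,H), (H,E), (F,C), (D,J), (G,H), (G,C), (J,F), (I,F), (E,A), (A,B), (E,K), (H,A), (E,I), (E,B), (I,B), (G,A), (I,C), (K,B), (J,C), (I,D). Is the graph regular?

Degrees: A:8, B:8, C:8, D:8, E:8, F:8, G:8, H:8, I:8, J:8, K:8
Every vertex has degree 8, so the graph is 8-regular.

Yes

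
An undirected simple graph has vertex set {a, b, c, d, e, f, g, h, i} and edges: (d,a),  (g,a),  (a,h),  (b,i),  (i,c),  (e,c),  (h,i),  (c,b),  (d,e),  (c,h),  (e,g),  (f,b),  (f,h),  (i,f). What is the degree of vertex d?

2

Neighbors of d: a, e.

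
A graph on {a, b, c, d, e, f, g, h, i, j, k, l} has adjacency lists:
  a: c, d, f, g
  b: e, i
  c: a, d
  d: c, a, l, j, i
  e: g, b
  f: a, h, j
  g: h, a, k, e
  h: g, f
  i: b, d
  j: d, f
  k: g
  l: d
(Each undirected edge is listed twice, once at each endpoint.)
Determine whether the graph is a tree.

No

The graph has 12 vertices and 15 edges.
Connected but with 15 > 11 edges, so it has a cycle and is not a tree.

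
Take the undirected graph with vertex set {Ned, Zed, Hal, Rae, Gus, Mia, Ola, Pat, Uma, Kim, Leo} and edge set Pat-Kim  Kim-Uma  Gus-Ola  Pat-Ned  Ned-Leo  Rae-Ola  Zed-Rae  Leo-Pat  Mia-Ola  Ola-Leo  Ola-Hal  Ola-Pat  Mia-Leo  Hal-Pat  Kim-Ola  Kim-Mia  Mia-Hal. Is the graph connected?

Starting from Ned and exploring outward reaches every vertex (Ned, Pat, Leo, Ola, Hal, Kim, Mia, Rae, Gus, Uma, Zed); the graph is connected.

Yes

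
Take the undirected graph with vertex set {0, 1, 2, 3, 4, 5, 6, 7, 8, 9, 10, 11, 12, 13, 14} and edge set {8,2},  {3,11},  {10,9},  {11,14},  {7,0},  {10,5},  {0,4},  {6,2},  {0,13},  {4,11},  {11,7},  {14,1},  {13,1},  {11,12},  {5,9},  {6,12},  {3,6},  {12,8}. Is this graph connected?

No

Component: {5, 9, 10}
Component: {0, 1, 2, 3, 4, 6, 7, 8, 11, 12, 13, 14}
No edge joins these 2 groups, so the graph is disconnected.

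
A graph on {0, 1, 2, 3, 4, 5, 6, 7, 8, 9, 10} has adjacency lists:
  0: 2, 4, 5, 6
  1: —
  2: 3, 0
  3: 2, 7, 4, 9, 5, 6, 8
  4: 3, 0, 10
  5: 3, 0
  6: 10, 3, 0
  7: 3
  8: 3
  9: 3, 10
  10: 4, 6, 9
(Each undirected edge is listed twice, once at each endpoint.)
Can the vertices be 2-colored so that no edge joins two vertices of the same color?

A valid 2-coloring puts {1, 2, 4, 5, 6, 7, 8, 9} on one side and {0, 3, 10} on the other; every edge crosses between the two sides.

Yes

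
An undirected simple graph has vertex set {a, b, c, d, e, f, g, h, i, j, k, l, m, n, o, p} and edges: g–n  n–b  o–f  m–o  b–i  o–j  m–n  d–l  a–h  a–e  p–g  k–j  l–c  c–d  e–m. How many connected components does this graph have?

2

Component: {c, d, l}
Component: {a, b, e, f, g, h, i, j, k, m, n, o, p}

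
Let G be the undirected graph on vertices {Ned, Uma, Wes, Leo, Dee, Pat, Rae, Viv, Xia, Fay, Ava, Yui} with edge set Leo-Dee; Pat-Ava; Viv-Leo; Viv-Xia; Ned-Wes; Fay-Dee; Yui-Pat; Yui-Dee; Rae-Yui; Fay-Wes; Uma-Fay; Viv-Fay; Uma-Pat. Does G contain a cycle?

Yes

The graph has 12 vertices, 13 edges, and 1 connected component.
Since 13 > 12 - 1, a cycle must exist; for instance Fay-Viv-Leo-Dee-Fay.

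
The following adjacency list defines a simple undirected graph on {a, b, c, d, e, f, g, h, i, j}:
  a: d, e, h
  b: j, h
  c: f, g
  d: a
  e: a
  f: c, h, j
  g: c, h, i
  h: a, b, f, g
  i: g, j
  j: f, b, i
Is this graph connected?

Starting from a and exploring outward reaches every vertex (a, h, d, e, f, b, g, c, j, i); the graph is connected.

Yes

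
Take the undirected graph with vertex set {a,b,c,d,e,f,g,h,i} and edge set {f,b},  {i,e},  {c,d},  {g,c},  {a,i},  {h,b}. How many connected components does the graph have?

3

Component: {a, e, i}
Component: {b, f, h}
Component: {c, d, g}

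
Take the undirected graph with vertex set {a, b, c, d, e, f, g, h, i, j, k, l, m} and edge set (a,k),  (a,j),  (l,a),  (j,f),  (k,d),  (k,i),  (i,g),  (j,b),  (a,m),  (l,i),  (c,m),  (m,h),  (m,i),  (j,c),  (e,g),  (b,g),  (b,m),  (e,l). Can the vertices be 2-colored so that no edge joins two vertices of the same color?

A valid 2-coloring puts {g, j, k, l, m} on one side and {a, b, c, d, e, f, h, i} on the other; every edge crosses between the two sides.

Yes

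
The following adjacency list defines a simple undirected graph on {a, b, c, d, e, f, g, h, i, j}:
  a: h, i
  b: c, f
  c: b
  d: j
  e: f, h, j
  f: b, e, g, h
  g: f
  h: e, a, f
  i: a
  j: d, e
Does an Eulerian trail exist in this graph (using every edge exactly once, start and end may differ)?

Degrees: a:2, b:2, c:1, d:1, e:3, f:4, g:1, h:3, i:1, j:2
Odd-degree vertices: c, d, e, g, h, i (6 total).
With 6 odd-degree vertices (more than two), no single trail can use every edge.

No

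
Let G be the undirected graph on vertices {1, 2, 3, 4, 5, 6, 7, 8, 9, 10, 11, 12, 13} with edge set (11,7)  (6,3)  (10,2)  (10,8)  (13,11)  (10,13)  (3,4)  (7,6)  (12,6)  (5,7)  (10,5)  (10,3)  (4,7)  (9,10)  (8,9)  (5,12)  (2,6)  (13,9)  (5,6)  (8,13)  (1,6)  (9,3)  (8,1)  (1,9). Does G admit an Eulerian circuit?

No

Degrees: 1:3, 2:2, 3:4, 4:2, 5:4, 6:6, 7:4, 8:4, 9:5, 10:6, 11:2, 12:2, 13:4
Vertices with odd degree: 1, 9. An Eulerian circuit requires all degrees even.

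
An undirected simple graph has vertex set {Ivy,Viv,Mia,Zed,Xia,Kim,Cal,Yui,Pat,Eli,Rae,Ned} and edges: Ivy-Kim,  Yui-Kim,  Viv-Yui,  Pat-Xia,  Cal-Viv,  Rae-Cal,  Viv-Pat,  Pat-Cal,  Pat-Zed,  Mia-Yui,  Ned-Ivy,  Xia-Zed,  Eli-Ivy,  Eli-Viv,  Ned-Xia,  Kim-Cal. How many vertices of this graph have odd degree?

Degrees: Ivy:3, Viv:4, Mia:1, Zed:2, Xia:3, Kim:3, Cal:4, Yui:3, Pat:4, Eli:2, Rae:1, Ned:2
Odd-degree vertices: Ivy, Mia, Xia, Kim, Yui, Rae.

6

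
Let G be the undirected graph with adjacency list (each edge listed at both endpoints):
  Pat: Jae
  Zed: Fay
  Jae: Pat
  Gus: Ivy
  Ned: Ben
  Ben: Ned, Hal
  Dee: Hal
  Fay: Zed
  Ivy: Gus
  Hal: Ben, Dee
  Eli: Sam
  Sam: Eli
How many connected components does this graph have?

5

Component: {Pat, Jae}
Component: {Zed, Fay}
Component: {Gus, Ivy}
Component: {Eli, Sam}
Component: {Ned, Ben, Dee, Hal}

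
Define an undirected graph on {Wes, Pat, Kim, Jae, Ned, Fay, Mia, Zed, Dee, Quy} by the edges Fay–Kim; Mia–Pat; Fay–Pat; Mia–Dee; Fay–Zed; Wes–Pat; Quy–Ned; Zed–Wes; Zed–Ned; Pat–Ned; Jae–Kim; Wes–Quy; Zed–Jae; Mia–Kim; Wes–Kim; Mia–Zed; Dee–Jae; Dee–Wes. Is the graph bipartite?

A valid 2-coloring puts {Pat, Kim, Zed, Dee, Quy} on one side and {Wes, Jae, Ned, Fay, Mia} on the other; every edge crosses between the two sides.

Yes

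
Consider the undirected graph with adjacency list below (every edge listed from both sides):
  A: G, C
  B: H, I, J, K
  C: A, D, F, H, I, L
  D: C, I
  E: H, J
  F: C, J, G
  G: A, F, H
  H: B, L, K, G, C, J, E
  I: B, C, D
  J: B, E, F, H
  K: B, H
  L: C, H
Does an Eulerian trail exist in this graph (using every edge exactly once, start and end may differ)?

No

Degrees: A:2, B:4, C:6, D:2, E:2, F:3, G:3, H:7, I:3, J:4, K:2, L:2
Odd-degree vertices: F, G, H, I (4 total).
An Eulerian trail requires 0 or 2 odd-degree vertices; here there are 4.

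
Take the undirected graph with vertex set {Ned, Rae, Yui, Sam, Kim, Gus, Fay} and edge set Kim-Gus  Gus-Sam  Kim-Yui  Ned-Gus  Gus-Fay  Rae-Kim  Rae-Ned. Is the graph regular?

Degrees: Ned:2, Rae:2, Yui:1, Sam:1, Kim:3, Gus:4, Fay:1
Vertex Yui has degree 1 while Gus has degree 4, so the graph is not regular.

No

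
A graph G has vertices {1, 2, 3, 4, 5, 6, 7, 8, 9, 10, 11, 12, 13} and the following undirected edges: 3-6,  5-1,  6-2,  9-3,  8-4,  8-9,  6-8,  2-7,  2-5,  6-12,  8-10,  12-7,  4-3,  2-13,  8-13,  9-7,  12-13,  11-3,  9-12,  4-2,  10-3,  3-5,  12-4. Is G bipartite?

The cycle 12-7-9-12 has length 3, which is odd, so the graph is not bipartite.

No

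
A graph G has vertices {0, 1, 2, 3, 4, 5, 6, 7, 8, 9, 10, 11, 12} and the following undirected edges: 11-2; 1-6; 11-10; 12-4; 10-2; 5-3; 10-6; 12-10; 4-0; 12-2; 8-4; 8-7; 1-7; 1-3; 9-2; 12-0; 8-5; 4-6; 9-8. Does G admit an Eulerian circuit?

Degrees: 0:2, 1:3, 2:4, 3:2, 4:4, 5:2, 6:3, 7:2, 8:4, 9:2, 10:4, 11:2, 12:4
1, 6 have odd degree; an Eulerian circuit needs every degree to be even, so none exists.

No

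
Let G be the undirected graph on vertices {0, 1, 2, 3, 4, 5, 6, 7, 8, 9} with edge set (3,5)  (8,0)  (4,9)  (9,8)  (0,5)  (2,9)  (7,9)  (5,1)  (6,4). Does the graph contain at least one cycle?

|V| = 10, |E| = 9, number of components = 1.
A forest on 10 vertices with 1 component has exactly 9 edges, which matches — so no cycle.

No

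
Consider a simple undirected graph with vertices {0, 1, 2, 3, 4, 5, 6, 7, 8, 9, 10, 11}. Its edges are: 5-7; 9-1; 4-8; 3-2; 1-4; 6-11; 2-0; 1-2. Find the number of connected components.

Component: {10}
Component: {5, 7}
Component: {6, 11}
Component: {0, 1, 2, 3, 4, 8, 9}

4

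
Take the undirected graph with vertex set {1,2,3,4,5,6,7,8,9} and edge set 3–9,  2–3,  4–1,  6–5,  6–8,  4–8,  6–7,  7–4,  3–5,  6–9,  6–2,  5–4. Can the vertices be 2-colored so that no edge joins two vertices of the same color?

Color {3, 4, 6} black and {1, 2, 5, 7, 8, 9} white. No edge joins two same-colored vertices, so the graph is bipartite.

Yes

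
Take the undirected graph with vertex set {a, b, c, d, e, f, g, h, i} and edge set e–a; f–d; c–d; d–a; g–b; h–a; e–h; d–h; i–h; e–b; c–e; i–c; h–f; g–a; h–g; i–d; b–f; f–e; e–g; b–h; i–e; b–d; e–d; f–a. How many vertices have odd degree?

6

Degrees: a:5, b:5, c:3, d:7, e:8, f:5, g:4, h:7, i:4
Odd-degree vertices: a, b, c, d, f, h.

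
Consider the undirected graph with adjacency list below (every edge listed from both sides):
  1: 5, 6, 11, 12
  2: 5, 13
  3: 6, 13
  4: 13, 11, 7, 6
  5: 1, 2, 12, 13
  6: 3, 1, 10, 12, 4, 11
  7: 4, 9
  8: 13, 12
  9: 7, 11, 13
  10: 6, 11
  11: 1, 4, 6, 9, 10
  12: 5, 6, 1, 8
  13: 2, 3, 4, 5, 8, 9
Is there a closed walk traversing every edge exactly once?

No

Degrees: 1:4, 2:2, 3:2, 4:4, 5:4, 6:6, 7:2, 8:2, 9:3, 10:2, 11:5, 12:4, 13:6
9, 11 have odd degree; an Eulerian circuit needs every degree to be even, so none exists.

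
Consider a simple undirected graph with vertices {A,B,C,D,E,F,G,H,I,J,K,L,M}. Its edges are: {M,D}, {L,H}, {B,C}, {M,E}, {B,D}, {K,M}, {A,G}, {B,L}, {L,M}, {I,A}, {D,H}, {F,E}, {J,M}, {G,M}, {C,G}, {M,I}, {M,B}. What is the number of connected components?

1

Component: {A, B, C, D, E, F, G, H, I, J, K, L, M}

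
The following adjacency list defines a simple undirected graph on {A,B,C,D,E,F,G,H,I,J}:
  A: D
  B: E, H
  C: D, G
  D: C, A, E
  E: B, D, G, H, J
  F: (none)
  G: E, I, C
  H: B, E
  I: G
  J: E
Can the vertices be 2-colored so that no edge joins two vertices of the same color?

No

The cycle H-B-E-H has length 3, which is odd, so the graph is not bipartite.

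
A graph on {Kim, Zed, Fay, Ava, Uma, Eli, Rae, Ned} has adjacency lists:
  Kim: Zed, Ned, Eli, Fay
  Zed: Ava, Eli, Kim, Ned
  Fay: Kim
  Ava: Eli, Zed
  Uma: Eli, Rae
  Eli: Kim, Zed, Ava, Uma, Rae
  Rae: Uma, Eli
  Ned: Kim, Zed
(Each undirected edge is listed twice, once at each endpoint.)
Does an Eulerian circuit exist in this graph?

No

Degrees: Kim:4, Zed:4, Fay:1, Ava:2, Uma:2, Eli:5, Rae:2, Ned:2
Fay, Eli have odd degree; an Eulerian circuit needs every degree to be even, so none exists.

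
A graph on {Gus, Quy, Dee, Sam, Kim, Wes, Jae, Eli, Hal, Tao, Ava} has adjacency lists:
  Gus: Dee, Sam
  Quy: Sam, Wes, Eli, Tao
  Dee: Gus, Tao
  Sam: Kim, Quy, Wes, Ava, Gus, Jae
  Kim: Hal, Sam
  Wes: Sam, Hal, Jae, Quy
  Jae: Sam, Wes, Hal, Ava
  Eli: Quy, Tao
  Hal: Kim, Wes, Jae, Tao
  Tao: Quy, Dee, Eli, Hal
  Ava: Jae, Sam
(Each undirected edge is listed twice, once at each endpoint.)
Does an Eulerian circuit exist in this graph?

Degrees: Gus:2, Quy:4, Dee:2, Sam:6, Kim:2, Wes:4, Jae:4, Eli:2, Hal:4, Tao:4, Ava:2
All degrees are even and the non-isolated vertices are connected — an Eulerian circuit exists.

Yes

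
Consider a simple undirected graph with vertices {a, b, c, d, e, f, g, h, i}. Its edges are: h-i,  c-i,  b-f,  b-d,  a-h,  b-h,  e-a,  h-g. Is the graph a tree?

Yes

The graph has 9 vertices and 8 edges.
It is connected with exactly 8 edges, hence acyclic — it is a tree.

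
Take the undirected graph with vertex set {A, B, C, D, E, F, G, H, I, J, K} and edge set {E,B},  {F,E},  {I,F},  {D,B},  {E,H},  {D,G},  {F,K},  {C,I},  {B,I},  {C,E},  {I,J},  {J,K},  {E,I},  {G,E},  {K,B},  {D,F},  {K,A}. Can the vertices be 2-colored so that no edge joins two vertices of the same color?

No

The cycle F-E-I-F has length 3, which is odd, so the graph is not bipartite.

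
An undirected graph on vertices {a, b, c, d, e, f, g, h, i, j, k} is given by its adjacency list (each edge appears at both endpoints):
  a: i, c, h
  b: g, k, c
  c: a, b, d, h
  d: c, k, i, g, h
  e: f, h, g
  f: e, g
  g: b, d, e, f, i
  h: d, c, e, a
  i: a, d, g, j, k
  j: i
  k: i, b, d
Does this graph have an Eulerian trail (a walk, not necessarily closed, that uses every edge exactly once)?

No

Degrees: a:3, b:3, c:4, d:5, e:3, f:2, g:5, h:4, i:5, j:1, k:3
Odd-degree vertices: a, b, d, e, g, i, j, k (8 total).
An Eulerian trail requires 0 or 2 odd-degree vertices; here there are 8.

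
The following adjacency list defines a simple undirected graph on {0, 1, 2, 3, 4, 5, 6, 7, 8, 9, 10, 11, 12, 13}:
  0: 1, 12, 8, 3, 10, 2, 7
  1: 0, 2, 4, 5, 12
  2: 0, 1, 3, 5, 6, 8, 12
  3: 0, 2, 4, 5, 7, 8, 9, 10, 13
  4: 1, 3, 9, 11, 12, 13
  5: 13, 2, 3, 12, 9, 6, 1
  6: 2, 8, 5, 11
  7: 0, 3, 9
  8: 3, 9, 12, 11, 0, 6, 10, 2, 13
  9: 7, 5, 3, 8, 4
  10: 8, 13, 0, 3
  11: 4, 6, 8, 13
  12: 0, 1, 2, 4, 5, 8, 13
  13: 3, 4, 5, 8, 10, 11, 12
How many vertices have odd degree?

10

Degrees: 0:7, 1:5, 2:7, 3:9, 4:6, 5:7, 6:4, 7:3, 8:9, 9:5, 10:4, 11:4, 12:7, 13:7
Odd-degree vertices: 0, 1, 2, 3, 5, 7, 8, 9, 12, 13.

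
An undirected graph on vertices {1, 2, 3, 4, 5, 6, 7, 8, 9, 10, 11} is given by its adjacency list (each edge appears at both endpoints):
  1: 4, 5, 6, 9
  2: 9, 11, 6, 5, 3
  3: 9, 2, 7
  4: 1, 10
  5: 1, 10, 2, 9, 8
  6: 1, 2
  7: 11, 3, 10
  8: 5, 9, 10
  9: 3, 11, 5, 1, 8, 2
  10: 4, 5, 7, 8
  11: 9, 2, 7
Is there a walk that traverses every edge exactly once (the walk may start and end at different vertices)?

No

Degrees: 1:4, 2:5, 3:3, 4:2, 5:5, 6:2, 7:3, 8:3, 9:6, 10:4, 11:3
Odd-degree vertices: 2, 3, 5, 7, 8, 11 (6 total).
An Eulerian trail requires 0 or 2 odd-degree vertices; here there are 6.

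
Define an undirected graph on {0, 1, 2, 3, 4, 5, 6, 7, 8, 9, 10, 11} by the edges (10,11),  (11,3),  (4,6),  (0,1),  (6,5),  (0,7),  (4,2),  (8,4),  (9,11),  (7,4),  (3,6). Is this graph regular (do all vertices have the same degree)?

No

Degrees: 0:2, 1:1, 2:1, 3:2, 4:4, 5:1, 6:3, 7:2, 8:1, 9:1, 10:1, 11:3
Degrees are not all equal (e.g. deg(1)=1 but deg(4)=4); not regular.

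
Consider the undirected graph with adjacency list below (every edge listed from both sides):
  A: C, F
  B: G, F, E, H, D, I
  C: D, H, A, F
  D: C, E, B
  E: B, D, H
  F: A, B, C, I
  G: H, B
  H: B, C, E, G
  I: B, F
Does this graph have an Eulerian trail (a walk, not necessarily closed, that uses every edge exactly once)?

Yes

Degrees: A:2, B:6, C:4, D:3, E:3, F:4, G:2, H:4, I:2
Odd-degree vertices: D, E (2 total).
The non-isolated vertices are connected and exactly 2 have odd degree, so an Eulerian trail exists (from D to E).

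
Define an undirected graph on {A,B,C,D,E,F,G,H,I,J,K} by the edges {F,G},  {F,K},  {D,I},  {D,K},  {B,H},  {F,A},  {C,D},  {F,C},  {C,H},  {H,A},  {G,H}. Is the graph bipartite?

A valid 2-coloring puts {D, E, F, H, J} on one side and {A, B, C, G, I, K} on the other; every edge crosses between the two sides.

Yes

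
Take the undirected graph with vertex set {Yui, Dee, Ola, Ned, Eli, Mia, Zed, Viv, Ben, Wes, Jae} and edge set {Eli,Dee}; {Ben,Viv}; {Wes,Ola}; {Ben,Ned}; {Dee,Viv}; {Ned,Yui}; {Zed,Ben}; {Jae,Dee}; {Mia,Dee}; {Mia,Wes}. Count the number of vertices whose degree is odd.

6

Degrees: Yui:1, Dee:4, Ola:1, Ned:2, Eli:1, Mia:2, Zed:1, Viv:2, Ben:3, Wes:2, Jae:1
Odd-degree vertices: Yui, Ola, Eli, Zed, Ben, Jae.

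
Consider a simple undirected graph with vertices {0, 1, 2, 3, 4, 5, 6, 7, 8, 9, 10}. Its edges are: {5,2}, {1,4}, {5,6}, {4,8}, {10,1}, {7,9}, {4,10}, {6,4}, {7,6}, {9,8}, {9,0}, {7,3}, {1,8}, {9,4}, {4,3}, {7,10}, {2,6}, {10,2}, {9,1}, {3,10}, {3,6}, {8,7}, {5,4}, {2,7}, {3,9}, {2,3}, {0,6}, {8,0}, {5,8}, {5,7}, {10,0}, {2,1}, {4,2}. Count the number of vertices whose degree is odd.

4

Degrees: 0:4, 1:5, 2:7, 3:6, 4:8, 5:5, 6:6, 7:7, 8:6, 9:6, 10:6
Odd-degree vertices: 1, 2, 5, 7.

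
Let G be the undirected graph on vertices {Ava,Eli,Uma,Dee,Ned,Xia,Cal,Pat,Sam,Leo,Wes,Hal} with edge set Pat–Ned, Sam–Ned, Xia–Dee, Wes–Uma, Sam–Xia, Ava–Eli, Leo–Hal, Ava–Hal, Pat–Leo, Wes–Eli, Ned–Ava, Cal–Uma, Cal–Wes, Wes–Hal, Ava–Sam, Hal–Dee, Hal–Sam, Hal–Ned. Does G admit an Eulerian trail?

Degrees: Ava:4, Eli:2, Uma:2, Dee:2, Ned:4, Xia:2, Cal:2, Pat:2, Sam:4, Leo:2, Wes:4, Hal:6
Odd-degree vertices: none (0 total).
With 0 odd-degree vertices and all edges in one connected piece, an Eulerian trail exists.

Yes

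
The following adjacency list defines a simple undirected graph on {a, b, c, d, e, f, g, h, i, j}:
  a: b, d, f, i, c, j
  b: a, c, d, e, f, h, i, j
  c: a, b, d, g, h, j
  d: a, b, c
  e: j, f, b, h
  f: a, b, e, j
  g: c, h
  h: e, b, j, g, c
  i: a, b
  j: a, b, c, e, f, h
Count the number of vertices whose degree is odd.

Degrees: a:6, b:8, c:6, d:3, e:4, f:4, g:2, h:5, i:2, j:6
Odd-degree vertices: d, h.

2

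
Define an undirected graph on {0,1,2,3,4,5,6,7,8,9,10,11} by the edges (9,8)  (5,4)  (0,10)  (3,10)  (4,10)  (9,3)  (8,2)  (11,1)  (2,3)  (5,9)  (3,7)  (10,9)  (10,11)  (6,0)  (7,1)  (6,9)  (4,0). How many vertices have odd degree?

4

Degrees: 0:3, 1:2, 2:2, 3:4, 4:3, 5:2, 6:2, 7:2, 8:2, 9:5, 10:5, 11:2
Odd-degree vertices: 0, 4, 9, 10.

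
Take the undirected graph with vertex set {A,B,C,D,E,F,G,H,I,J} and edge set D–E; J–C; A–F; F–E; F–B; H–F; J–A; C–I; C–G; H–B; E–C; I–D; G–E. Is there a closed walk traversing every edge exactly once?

Degrees: A:2, B:2, C:4, D:2, E:4, F:4, G:2, H:2, I:2, J:2
Every vertex has even degree and the edges form a single connected piece, so an Eulerian circuit exists.

Yes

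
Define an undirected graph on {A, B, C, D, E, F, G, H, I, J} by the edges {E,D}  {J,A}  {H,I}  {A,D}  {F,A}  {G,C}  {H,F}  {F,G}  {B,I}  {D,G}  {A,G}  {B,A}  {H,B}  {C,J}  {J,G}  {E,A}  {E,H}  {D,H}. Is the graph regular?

No

Degrees: A:6, B:3, C:2, D:4, E:3, F:3, G:5, H:5, I:2, J:3
Vertex C has degree 2 while A has degree 6, so the graph is not regular.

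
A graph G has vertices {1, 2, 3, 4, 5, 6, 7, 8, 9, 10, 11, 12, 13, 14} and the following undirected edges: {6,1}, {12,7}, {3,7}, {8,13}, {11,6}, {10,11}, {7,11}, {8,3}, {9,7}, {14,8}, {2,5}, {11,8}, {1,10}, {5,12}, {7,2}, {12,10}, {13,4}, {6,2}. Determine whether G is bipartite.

Yes

A valid 2-coloring puts {4, 5, 6, 7, 8, 10} on one side and {1, 2, 3, 9, 11, 12, 13, 14} on the other; every edge crosses between the two sides.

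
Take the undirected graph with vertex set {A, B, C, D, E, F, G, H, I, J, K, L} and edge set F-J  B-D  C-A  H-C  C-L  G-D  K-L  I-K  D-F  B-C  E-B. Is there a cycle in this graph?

The graph has 12 vertices, 11 edges, and 1 connected component.
A forest on 12 vertices with 1 component has exactly 11 edges, which matches — so no cycle.

No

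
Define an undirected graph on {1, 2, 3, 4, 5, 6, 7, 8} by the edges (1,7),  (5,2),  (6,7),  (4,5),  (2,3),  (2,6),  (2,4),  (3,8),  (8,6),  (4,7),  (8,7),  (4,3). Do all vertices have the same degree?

No

Degrees: 1:1, 2:4, 3:3, 4:4, 5:2, 6:3, 7:4, 8:3
Degrees are not all equal (e.g. deg(1)=1 but deg(2)=4); not regular.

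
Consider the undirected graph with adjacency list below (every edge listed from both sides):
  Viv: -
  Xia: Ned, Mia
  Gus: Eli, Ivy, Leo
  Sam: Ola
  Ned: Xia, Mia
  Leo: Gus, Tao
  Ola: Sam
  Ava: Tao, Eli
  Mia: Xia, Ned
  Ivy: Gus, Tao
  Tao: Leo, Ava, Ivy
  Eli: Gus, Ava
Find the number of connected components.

4

Component: {Viv}
Component: {Sam, Ola}
Component: {Xia, Ned, Mia}
Component: {Gus, Leo, Ava, Ivy, Tao, Eli}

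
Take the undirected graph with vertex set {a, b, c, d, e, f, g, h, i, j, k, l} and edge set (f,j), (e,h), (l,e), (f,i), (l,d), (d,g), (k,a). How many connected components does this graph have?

5

Component: {b}
Component: {c}
Component: {a, k}
Component: {f, i, j}
Component: {d, e, g, h, l}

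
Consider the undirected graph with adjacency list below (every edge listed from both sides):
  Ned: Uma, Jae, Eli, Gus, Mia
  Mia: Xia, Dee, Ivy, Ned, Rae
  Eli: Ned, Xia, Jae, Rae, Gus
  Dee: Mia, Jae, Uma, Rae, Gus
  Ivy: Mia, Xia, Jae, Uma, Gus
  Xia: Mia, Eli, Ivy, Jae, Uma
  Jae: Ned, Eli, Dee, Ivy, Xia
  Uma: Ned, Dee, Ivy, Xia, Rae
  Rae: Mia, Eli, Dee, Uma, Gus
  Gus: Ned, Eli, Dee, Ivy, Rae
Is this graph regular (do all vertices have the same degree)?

Yes

Degrees: Ned:5, Mia:5, Eli:5, Dee:5, Ivy:5, Xia:5, Jae:5, Uma:5, Rae:5, Gus:5
Every vertex has degree 5, so the graph is 5-regular.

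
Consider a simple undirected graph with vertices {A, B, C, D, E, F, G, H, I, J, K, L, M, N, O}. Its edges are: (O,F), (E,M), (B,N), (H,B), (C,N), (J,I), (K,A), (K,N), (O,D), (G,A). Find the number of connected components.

Component: {L}
Component: {E, M}
Component: {I, J}
Component: {D, F, O}
Component: {A, B, C, G, H, K, N}

5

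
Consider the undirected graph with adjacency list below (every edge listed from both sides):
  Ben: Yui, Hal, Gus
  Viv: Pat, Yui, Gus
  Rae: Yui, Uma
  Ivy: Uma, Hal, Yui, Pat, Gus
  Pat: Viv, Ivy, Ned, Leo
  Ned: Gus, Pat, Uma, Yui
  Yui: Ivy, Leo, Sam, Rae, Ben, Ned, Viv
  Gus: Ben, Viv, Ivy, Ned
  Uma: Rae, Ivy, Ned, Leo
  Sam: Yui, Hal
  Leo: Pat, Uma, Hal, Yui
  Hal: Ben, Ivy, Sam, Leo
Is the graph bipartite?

Color {Pat, Yui, Gus, Uma, Hal} black and {Ben, Viv, Rae, Ivy, Ned, Sam, Leo} white. No edge joins two same-colored vertices, so the graph is bipartite.

Yes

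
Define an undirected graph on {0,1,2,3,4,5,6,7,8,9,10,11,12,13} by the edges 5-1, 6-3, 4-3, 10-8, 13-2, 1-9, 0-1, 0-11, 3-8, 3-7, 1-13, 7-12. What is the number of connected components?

Component: {0, 1, 2, 5, 9, 11, 13}
Component: {3, 4, 6, 7, 8, 10, 12}

2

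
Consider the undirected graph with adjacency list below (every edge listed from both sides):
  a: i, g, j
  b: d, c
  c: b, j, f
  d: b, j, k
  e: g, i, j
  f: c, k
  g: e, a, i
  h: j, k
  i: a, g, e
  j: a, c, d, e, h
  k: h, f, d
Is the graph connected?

Yes

Starting from a and exploring outward reaches every vertex (a, j, i, g, c, e, h, d, f, b, k); the graph is connected.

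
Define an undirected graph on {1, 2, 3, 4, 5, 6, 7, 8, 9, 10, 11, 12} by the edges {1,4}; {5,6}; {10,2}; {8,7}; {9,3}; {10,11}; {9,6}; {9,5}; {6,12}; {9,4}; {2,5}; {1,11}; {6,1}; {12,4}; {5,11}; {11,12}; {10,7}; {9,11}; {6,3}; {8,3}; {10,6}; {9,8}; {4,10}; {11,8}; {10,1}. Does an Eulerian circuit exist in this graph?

No

Degrees: 1:4, 2:2, 3:3, 4:4, 5:4, 6:6, 7:2, 8:4, 9:6, 10:6, 11:6, 12:3
3, 12 have odd degree; an Eulerian circuit needs every degree to be even, so none exists.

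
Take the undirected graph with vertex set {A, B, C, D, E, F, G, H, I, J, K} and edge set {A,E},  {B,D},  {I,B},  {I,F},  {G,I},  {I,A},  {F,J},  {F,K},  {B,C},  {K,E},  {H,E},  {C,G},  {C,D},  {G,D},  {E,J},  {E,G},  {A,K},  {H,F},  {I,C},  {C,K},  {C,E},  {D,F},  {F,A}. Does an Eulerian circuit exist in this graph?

No

Degrees: A:4, B:3, C:6, D:4, E:6, F:6, G:4, H:2, I:5, J:2, K:4
Vertices with odd degree: B, I. An Eulerian circuit requires all degrees even.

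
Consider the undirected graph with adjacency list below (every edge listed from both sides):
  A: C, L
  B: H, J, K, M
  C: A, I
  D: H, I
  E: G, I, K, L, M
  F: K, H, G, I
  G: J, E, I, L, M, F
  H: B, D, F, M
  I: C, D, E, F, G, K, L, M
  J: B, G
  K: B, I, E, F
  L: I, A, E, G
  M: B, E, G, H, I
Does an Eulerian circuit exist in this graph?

Degrees: A:2, B:4, C:2, D:2, E:5, F:4, G:6, H:4, I:8, J:2, K:4, L:4, M:5
Vertices with odd degree: E, M. An Eulerian circuit requires all degrees even.

No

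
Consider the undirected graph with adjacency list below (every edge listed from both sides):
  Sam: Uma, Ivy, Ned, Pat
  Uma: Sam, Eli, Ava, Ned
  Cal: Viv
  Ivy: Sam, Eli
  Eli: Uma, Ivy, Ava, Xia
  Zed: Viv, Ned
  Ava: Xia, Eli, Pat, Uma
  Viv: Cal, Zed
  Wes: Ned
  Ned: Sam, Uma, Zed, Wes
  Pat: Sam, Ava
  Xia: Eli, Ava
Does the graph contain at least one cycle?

The graph has 12 vertices, 16 edges, and 1 connected component.
One cycle is Ava-Xia-Eli-Ava.

Yes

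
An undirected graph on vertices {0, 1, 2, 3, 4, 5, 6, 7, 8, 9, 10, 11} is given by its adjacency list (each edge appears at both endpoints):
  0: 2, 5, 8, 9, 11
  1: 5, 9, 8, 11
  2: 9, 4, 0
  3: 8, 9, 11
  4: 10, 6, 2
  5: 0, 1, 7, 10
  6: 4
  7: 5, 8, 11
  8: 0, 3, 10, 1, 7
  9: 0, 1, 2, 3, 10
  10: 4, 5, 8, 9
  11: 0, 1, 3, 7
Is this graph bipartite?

0-2-4-10-8-0 is an odd cycle (length 5), and a bipartite graph can contain only even cycles.

No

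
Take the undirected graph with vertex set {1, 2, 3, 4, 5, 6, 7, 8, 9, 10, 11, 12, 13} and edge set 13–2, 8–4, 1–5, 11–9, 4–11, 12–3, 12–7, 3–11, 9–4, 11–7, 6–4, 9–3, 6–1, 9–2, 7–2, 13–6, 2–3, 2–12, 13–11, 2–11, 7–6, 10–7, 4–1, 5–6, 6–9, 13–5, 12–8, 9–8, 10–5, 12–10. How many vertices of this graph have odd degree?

6

Degrees: 1:3, 2:6, 3:4, 4:5, 5:4, 6:6, 7:5, 8:3, 9:6, 10:3, 11:6, 12:5, 13:4
Odd-degree vertices: 1, 4, 7, 8, 10, 12.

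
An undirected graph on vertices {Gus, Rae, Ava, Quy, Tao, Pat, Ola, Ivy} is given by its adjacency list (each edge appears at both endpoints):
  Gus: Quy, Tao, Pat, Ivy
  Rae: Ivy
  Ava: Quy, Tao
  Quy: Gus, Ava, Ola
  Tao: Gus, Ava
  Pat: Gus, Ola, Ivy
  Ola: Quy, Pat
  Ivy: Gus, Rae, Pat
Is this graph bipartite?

The cycle Pat-Gus-Ivy-Pat has length 3, which is odd, so the graph is not bipartite.

No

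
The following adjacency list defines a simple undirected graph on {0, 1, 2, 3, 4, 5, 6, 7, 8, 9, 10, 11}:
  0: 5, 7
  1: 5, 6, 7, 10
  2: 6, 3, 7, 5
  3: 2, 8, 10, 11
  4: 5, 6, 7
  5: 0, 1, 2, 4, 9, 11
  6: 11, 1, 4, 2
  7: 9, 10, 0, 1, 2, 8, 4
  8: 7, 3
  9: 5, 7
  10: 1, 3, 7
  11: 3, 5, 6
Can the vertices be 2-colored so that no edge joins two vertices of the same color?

7-10-1-7 is an odd cycle (length 3), and a bipartite graph can contain only even cycles.

No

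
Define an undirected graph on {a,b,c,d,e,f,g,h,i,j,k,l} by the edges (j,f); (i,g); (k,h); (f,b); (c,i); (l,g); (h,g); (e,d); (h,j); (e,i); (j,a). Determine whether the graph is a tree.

|V| = 12, |E| = 11.
It is connected with exactly 11 edges, hence acyclic — it is a tree.

Yes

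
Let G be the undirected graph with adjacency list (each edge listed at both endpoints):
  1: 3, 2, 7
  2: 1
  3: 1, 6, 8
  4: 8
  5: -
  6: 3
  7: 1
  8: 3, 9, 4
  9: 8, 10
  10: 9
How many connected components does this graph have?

2

Component: {5}
Component: {1, 2, 3, 4, 6, 7, 8, 9, 10}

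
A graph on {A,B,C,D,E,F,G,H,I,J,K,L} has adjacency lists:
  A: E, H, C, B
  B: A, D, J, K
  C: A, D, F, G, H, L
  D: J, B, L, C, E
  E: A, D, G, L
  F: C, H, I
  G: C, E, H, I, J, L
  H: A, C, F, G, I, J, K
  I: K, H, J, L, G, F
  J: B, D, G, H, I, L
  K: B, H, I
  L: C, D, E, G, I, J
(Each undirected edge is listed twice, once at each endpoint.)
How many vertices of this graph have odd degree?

Degrees: A:4, B:4, C:6, D:5, E:4, F:3, G:6, H:7, I:6, J:6, K:3, L:6
Odd-degree vertices: D, F, H, K.

4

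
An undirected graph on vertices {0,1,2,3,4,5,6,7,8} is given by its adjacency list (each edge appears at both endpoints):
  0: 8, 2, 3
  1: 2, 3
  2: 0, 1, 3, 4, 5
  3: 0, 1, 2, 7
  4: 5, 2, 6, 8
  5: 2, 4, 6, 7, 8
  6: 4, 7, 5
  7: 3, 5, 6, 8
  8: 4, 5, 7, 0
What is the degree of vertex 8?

4

Neighbors of 8: 0, 4, 5, 7.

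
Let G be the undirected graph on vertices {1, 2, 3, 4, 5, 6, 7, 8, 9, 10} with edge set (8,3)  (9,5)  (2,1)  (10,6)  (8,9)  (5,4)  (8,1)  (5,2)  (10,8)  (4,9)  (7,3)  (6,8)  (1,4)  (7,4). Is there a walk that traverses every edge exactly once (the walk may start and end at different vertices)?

Degrees: 1:3, 2:2, 3:2, 4:4, 5:3, 6:2, 7:2, 8:5, 9:3, 10:2
Odd-degree vertices: 1, 5, 8, 9 (4 total).
With 4 odd-degree vertices (more than two), no single trail can use every edge.

No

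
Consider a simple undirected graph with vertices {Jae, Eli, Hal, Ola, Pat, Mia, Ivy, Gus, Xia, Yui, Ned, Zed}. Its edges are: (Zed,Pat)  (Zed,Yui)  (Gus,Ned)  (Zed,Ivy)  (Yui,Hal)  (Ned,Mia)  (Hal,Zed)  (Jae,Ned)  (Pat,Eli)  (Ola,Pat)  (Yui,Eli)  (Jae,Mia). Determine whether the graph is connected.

No

Component: {Xia}
Component: {Jae, Mia, Gus, Ned}
Component: {Eli, Hal, Ola, Pat, Ivy, Yui, Zed}
No edge joins these 3 groups, so the graph is disconnected.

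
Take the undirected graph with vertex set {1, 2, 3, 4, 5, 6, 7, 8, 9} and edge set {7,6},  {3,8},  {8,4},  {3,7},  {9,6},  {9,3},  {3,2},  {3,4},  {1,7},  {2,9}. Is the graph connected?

Component: {5}
Component: {1, 2, 3, 4, 6, 7, 8, 9}
No edge joins these 2 groups, so the graph is disconnected.

No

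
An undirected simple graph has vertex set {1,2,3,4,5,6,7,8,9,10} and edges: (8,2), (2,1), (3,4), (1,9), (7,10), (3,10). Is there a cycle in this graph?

The graph has 10 vertices, 6 edges, and 4 connected components.
Since 6 = 10 - 4, the graph is a forest and contains no cycle.

No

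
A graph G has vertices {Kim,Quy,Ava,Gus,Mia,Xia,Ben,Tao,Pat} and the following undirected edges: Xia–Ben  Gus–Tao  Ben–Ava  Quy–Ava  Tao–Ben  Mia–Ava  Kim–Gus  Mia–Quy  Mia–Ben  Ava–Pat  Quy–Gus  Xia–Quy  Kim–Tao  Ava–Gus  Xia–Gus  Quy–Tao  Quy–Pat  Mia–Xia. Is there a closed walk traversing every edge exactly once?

No

Degrees: Kim:2, Quy:6, Ava:5, Gus:5, Mia:4, Xia:4, Ben:4, Tao:4, Pat:2
Ava, Gus have odd degree; an Eulerian circuit needs every degree to be even, so none exists.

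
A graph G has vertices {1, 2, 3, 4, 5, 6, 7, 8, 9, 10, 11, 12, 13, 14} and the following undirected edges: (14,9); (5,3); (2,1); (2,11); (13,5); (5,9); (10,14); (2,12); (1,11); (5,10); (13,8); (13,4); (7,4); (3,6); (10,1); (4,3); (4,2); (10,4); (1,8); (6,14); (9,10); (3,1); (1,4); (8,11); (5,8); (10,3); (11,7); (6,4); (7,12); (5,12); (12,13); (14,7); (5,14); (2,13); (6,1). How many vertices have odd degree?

Degrees: 1:7, 2:5, 3:5, 4:7, 5:7, 6:4, 7:4, 8:4, 9:3, 10:6, 11:4, 12:4, 13:5, 14:5
Odd-degree vertices: 1, 2, 3, 4, 5, 9, 13, 14.

8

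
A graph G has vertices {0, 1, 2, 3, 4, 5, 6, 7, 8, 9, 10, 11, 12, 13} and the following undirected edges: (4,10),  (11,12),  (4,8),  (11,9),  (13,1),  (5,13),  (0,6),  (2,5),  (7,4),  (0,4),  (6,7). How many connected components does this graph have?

4

Component: {3}
Component: {9, 11, 12}
Component: {1, 2, 5, 13}
Component: {0, 4, 6, 7, 8, 10}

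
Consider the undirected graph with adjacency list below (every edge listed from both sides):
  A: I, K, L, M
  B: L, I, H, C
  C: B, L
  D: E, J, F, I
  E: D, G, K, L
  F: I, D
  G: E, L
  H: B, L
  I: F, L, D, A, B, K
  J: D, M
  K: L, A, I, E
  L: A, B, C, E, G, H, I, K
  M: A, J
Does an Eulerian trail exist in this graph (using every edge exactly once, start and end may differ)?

Yes

Degrees: A:4, B:4, C:2, D:4, E:4, F:2, G:2, H:2, I:6, J:2, K:4, L:8, M:2
Odd-degree vertices: none (0 total).
The non-isolated vertices are connected and exactly 0 have odd degree, so an Eulerian trail exists.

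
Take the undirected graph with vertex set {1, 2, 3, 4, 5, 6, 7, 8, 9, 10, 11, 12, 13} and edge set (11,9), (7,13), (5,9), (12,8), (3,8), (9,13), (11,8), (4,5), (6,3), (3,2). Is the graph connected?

Component: {1}
Component: {10}
Component: {2, 3, 4, 5, 6, 7, 8, 9, 11, 12, 13}
No edge joins these 3 groups, so the graph is disconnected.

No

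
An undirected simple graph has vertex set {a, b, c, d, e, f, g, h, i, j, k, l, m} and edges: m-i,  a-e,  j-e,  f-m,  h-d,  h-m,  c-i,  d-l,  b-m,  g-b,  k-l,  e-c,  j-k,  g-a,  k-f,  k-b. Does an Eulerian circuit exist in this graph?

Degrees: a:2, b:3, c:2, d:2, e:3, f:2, g:2, h:2, i:2, j:2, k:4, l:2, m:4
b, e have odd degree; an Eulerian circuit needs every degree to be even, so none exists.

No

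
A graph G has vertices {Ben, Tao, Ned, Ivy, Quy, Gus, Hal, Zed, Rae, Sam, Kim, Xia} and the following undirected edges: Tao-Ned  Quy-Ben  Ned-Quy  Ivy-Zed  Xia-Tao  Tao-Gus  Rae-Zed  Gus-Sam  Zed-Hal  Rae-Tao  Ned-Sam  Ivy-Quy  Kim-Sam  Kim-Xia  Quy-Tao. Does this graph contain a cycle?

|V| = 12, |E| = 15, number of components = 1.
Since 15 > 12 - 1, a cycle must exist; for instance Quy-Ned-Sam-Kim-Xia-Tao-Quy.

Yes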